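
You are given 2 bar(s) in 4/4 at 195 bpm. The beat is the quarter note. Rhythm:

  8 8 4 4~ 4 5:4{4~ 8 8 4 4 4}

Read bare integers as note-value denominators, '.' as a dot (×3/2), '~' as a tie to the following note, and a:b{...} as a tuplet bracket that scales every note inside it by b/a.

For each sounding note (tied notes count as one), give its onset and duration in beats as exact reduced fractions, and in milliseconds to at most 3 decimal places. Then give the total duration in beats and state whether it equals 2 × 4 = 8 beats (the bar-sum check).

1) 0.0ms=0b +153.846ms=1/2b
2) 153.846ms=1/2b +153.846ms=1/2b
3) 307.692ms=1b +307.692ms=1b
4) 615.385ms=2b +615.385ms=2b
5) 1230.769ms=4b +369.231ms=6/5b
6) 1600.0ms=26/5b +123.077ms=2/5b
7) 1723.077ms=28/5b +246.154ms=4/5b
8) 1969.231ms=32/5b +246.154ms=4/5b
9) 2215.385ms=36/5b +246.154ms=4/5b
Σ=8b of 8 (195bpm 4/4) — PASS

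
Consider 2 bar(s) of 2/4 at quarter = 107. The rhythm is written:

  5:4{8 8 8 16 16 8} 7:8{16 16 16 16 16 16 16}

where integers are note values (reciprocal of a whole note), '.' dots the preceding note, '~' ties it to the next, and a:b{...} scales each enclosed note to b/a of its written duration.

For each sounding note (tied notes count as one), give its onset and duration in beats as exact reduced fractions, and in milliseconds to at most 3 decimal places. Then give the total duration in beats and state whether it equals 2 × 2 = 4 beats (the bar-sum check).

1) 0.0ms=0b +224.299ms=2/5b
2) 224.299ms=2/5b +224.299ms=2/5b
3) 448.598ms=4/5b +224.299ms=2/5b
4) 672.897ms=6/5b +112.15ms=1/5b
5) 785.047ms=7/5b +112.15ms=1/5b
6) 897.196ms=8/5b +224.299ms=2/5b
7) 1121.495ms=2b +160.214ms=2/7b
8) 1281.709ms=16/7b +160.214ms=2/7b
9) 1441.923ms=18/7b +160.214ms=2/7b
10) 1602.136ms=20/7b +160.214ms=2/7b
11) 1762.35ms=22/7b +160.214ms=2/7b
12) 1922.563ms=24/7b +160.214ms=2/7b
13) 2082.777ms=26/7b +160.214ms=2/7b
Σ=4b of 4 (107bpm 2/4) — PASS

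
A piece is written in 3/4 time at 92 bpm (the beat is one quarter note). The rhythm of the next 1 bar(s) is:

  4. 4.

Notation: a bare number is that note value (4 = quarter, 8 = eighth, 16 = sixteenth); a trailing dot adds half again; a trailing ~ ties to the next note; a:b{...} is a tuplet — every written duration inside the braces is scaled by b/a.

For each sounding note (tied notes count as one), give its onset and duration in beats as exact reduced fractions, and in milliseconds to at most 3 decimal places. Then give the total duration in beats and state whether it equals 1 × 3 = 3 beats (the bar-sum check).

1) 0.0ms=0b +978.261ms=3/2b
2) 978.261ms=3/2b +978.261ms=3/2b
Σ=3b of 3 (92bpm 3/4) — PASS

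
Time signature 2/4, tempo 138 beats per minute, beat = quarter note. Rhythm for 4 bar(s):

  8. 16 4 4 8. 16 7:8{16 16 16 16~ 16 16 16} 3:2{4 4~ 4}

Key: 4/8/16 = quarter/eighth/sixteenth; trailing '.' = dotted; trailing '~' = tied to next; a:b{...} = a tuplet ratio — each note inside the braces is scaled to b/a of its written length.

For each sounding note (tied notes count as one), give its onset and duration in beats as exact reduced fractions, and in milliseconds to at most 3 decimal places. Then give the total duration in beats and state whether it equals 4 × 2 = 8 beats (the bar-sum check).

1) 0.0ms=0b +326.087ms=3/4b
2) 326.087ms=3/4b +108.696ms=1/4b
3) 434.783ms=1b +434.783ms=1b
4) 869.565ms=2b +434.783ms=1b
5) 1304.348ms=3b +326.087ms=3/4b
6) 1630.435ms=15/4b +108.696ms=1/4b
7) 1739.13ms=4b +124.224ms=2/7b
8) 1863.354ms=30/7b +124.224ms=2/7b
9) 1987.578ms=32/7b +124.224ms=2/7b
10) 2111.801ms=34/7b +248.447ms=4/7b
11) 2360.248ms=38/7b +124.224ms=2/7b
12) 2484.472ms=40/7b +124.224ms=2/7b
13) 2608.696ms=6b +289.855ms=2/3b
14) 2898.551ms=20/3b +579.71ms=4/3b
Σ=8b of 8 (138bpm 2/4) — PASS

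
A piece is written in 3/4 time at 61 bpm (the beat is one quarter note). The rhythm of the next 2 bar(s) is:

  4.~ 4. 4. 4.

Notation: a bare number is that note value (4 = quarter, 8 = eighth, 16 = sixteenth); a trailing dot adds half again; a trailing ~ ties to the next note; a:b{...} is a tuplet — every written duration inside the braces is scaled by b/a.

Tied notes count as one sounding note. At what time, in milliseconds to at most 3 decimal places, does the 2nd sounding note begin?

1. 0.0ms @ 0 + 2950.82ms (3)
2. 2950.82ms @ 3 + 1475.41ms (3/2)
3. 4426.23ms @ 9/2 + 1475.41ms (3/2)

note 2 onset = 3b = 2950.82ms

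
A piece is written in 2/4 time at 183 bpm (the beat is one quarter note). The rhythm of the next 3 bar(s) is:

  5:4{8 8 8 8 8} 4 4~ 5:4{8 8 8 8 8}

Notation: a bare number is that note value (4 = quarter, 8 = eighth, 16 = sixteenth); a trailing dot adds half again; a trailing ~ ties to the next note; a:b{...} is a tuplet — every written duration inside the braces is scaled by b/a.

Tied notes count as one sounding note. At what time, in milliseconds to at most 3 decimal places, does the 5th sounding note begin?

note 5 onset = 8/5b = 524.59ms

1. 0.0ms @ 0 + 131.148ms (2/5)
2. 131.148ms @ 2/5 + 131.148ms (2/5)
3. 262.295ms @ 4/5 + 131.148ms (2/5)
4. 393.443ms @ 6/5 + 131.148ms (2/5)
5. 524.59ms @ 8/5 + 131.148ms (2/5)
6. 655.738ms @ 2 + 327.869ms (1)
7. 983.607ms @ 3 + 459.016ms (7/5)
8. 1442.623ms @ 22/5 + 131.148ms (2/5)
9. 1573.77ms @ 24/5 + 131.148ms (2/5)
10. 1704.918ms @ 26/5 + 131.148ms (2/5)
11. 1836.066ms @ 28/5 + 131.148ms (2/5)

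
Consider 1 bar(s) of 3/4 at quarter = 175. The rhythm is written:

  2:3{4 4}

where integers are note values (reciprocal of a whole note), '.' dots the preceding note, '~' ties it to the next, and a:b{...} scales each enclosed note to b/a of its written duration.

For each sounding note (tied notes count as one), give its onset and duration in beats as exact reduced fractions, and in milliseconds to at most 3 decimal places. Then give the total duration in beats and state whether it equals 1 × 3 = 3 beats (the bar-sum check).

1) 0.0ms=0b +514.286ms=3/2b
2) 514.286ms=3/2b +514.286ms=3/2b
Σ=3b of 3 (175bpm 3/4) — PASS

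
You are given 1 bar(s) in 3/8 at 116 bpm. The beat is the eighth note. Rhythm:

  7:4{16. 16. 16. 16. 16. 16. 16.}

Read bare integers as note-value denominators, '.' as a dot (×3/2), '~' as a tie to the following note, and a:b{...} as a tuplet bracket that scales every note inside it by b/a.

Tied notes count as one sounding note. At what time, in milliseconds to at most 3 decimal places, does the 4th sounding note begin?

1. 0.0ms @ 0 + 221.675ms (3/7)
2. 221.675ms @ 3/7 + 221.675ms (3/7)
3. 443.35ms @ 6/7 + 221.675ms (3/7)
4. 665.025ms @ 9/7 + 221.675ms (3/7)
5. 886.7ms @ 12/7 + 221.675ms (3/7)
6. 1108.374ms @ 15/7 + 221.675ms (3/7)
7. 1330.049ms @ 18/7 + 221.675ms (3/7)

note 4 onset = 9/7b = 665.025ms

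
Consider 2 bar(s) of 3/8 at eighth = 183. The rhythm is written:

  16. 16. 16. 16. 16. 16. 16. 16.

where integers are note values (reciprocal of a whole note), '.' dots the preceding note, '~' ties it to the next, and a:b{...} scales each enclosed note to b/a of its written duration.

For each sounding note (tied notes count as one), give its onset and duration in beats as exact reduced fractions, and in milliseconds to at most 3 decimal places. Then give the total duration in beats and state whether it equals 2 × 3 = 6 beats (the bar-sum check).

1) 0.0ms=0b +245.902ms=3/4b
2) 245.902ms=3/4b +245.902ms=3/4b
3) 491.803ms=3/2b +245.902ms=3/4b
4) 737.705ms=9/4b +245.902ms=3/4b
5) 983.607ms=3b +245.902ms=3/4b
6) 1229.508ms=15/4b +245.902ms=3/4b
7) 1475.41ms=9/2b +245.902ms=3/4b
8) 1721.311ms=21/4b +245.902ms=3/4b
Σ=6b of 6 (183bpm 3/8) — PASS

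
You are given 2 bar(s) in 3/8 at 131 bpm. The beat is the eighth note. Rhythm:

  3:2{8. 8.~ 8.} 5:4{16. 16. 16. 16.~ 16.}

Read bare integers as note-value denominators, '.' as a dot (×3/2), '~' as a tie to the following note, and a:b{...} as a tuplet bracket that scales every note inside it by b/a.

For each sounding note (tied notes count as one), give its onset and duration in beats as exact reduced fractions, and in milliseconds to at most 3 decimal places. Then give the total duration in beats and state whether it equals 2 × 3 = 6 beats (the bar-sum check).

1) 0.0ms=0b +458.015ms=1b
2) 458.015ms=1b +916.031ms=2b
3) 1374.046ms=3b +274.809ms=3/5b
4) 1648.855ms=18/5b +274.809ms=3/5b
5) 1923.664ms=21/5b +274.809ms=3/5b
6) 2198.473ms=24/5b +549.618ms=6/5b
Σ=6b of 6 (131bpm 3/8) — PASS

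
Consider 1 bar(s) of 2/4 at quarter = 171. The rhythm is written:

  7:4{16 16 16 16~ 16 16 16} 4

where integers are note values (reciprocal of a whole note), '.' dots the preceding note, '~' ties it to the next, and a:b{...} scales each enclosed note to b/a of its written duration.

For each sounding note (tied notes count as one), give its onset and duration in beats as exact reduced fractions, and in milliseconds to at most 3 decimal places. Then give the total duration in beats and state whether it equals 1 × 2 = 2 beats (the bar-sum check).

1) 0.0ms=0b +50.125ms=1/7b
2) 50.125ms=1/7b +50.125ms=1/7b
3) 100.251ms=2/7b +50.125ms=1/7b
4) 150.376ms=3/7b +100.251ms=2/7b
5) 250.627ms=5/7b +50.125ms=1/7b
6) 300.752ms=6/7b +50.125ms=1/7b
7) 350.877ms=1b +350.877ms=1b
Σ=2b of 2 (171bpm 2/4) — PASS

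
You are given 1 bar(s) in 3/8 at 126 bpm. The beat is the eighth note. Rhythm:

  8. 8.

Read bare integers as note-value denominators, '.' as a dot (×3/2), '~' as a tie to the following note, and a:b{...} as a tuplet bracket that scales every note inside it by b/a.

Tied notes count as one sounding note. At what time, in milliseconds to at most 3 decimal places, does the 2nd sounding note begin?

1. 0.0ms @ 0 + 714.286ms (3/2)
2. 714.286ms @ 3/2 + 714.286ms (3/2)

note 2 onset = 3/2b = 714.286ms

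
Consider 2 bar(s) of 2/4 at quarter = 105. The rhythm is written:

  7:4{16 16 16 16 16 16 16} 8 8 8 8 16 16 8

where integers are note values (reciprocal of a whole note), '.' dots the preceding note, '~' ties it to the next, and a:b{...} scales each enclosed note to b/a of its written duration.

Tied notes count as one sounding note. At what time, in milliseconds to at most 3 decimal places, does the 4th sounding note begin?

note 4 onset = 3/7b = 244.898ms

1. 0.0ms @ 0 + 81.633ms (1/7)
2. 81.633ms @ 1/7 + 81.633ms (1/7)
3. 163.265ms @ 2/7 + 81.633ms (1/7)
4. 244.898ms @ 3/7 + 81.633ms (1/7)
5. 326.531ms @ 4/7 + 81.633ms (1/7)
6. 408.163ms @ 5/7 + 81.633ms (1/7)
7. 489.796ms @ 6/7 + 81.633ms (1/7)
8. 571.429ms @ 1 + 285.714ms (1/2)
9. 857.143ms @ 3/2 + 285.714ms (1/2)
10. 1142.857ms @ 2 + 285.714ms (1/2)
11. 1428.571ms @ 5/2 + 285.714ms (1/2)
12. 1714.286ms @ 3 + 142.857ms (1/4)
13. 1857.143ms @ 13/4 + 142.857ms (1/4)
14. 2000.0ms @ 7/2 + 285.714ms (1/2)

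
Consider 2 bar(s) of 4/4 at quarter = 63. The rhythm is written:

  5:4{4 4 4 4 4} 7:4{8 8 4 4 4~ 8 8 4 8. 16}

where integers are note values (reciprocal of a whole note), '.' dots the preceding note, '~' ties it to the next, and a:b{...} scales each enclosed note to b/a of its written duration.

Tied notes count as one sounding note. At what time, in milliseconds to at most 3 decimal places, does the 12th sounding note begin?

note 12 onset = 48/7b = 6530.612ms

1. 0.0ms @ 0 + 761.905ms (4/5)
2. 761.905ms @ 4/5 + 761.905ms (4/5)
3. 1523.81ms @ 8/5 + 761.905ms (4/5)
4. 2285.714ms @ 12/5 + 761.905ms (4/5)
5. 3047.619ms @ 16/5 + 761.905ms (4/5)
6. 3809.524ms @ 4 + 272.109ms (2/7)
7. 4081.633ms @ 30/7 + 272.109ms (2/7)
8. 4353.741ms @ 32/7 + 544.218ms (4/7)
9. 4897.959ms @ 36/7 + 544.218ms (4/7)
10. 5442.177ms @ 40/7 + 816.327ms (6/7)
11. 6258.503ms @ 46/7 + 272.109ms (2/7)
12. 6530.612ms @ 48/7 + 544.218ms (4/7)
13. 7074.83ms @ 52/7 + 408.163ms (3/7)
14. 7482.993ms @ 55/7 + 136.054ms (1/7)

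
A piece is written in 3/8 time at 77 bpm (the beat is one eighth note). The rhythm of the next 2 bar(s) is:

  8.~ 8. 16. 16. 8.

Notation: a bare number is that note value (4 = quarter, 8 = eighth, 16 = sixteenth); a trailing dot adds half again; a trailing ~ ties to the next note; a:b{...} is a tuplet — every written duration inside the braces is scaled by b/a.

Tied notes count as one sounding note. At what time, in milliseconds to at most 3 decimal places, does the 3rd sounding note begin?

1. 0.0ms @ 0 + 2337.662ms (3)
2. 2337.662ms @ 3 + 584.416ms (3/4)
3. 2922.078ms @ 15/4 + 584.416ms (3/4)
4. 3506.494ms @ 9/2 + 1168.831ms (3/2)

note 3 onset = 15/4b = 2922.078ms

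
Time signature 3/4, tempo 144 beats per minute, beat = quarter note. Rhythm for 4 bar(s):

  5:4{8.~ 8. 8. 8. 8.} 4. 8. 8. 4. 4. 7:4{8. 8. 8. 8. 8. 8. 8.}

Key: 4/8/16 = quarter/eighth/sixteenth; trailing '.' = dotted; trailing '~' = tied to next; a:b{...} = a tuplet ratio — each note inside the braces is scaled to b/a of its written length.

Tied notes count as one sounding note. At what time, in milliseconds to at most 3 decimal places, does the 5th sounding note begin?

1. 0.0ms @ 0 + 500.0ms (6/5)
2. 500.0ms @ 6/5 + 250.0ms (3/5)
3. 750.0ms @ 9/5 + 250.0ms (3/5)
4. 1000.0ms @ 12/5 + 250.0ms (3/5)
5. 1250.0ms @ 3 + 625.0ms (3/2)
6. 1875.0ms @ 9/2 + 312.5ms (3/4)
7. 2187.5ms @ 21/4 + 312.5ms (3/4)
8. 2500.0ms @ 6 + 625.0ms (3/2)
9. 3125.0ms @ 15/2 + 625.0ms (3/2)
10. 3750.0ms @ 9 + 178.571ms (3/7)
11. 3928.571ms @ 66/7 + 178.571ms (3/7)
12. 4107.143ms @ 69/7 + 178.571ms (3/7)
13. 4285.714ms @ 72/7 + 178.571ms (3/7)
14. 4464.286ms @ 75/7 + 178.571ms (3/7)
15. 4642.857ms @ 78/7 + 178.571ms (3/7)
16. 4821.429ms @ 81/7 + 178.571ms (3/7)

note 5 onset = 3b = 1250.0ms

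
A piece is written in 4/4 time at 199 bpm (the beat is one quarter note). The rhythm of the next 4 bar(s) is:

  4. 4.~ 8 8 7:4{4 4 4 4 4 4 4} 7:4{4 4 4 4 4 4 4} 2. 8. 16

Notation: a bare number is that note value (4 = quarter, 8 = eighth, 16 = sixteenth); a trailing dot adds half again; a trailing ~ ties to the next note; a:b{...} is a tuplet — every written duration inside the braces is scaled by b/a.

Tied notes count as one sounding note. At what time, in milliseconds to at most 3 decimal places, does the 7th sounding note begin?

note 7 onset = 40/7b = 1722.9ms

1. 0.0ms @ 0 + 452.261ms (3/2)
2. 452.261ms @ 3/2 + 603.015ms (2)
3. 1055.276ms @ 7/2 + 150.754ms (1/2)
4. 1206.03ms @ 4 + 172.29ms (4/7)
5. 1378.32ms @ 32/7 + 172.29ms (4/7)
6. 1550.61ms @ 36/7 + 172.29ms (4/7)
7. 1722.9ms @ 40/7 + 172.29ms (4/7)
8. 1895.19ms @ 44/7 + 172.29ms (4/7)
9. 2067.48ms @ 48/7 + 172.29ms (4/7)
10. 2239.77ms @ 52/7 + 172.29ms (4/7)
11. 2412.06ms @ 8 + 172.29ms (4/7)
12. 2584.35ms @ 60/7 + 172.29ms (4/7)
13. 2756.64ms @ 64/7 + 172.29ms (4/7)
14. 2928.93ms @ 68/7 + 172.29ms (4/7)
15. 3101.22ms @ 72/7 + 172.29ms (4/7)
16. 3273.51ms @ 76/7 + 172.29ms (4/7)
17. 3445.8ms @ 80/7 + 172.29ms (4/7)
18. 3618.09ms @ 12 + 904.523ms (3)
19. 4522.613ms @ 15 + 226.131ms (3/4)
20. 4748.744ms @ 63/4 + 75.377ms (1/4)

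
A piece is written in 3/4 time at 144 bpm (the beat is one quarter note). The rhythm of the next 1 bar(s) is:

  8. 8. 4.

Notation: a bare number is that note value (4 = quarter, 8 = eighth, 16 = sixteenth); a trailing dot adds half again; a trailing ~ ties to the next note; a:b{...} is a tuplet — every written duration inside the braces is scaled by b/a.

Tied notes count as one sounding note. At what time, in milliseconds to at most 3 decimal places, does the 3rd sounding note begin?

note 3 onset = 3/2b = 625.0ms

1. 0.0ms @ 0 + 312.5ms (3/4)
2. 312.5ms @ 3/4 + 312.5ms (3/4)
3. 625.0ms @ 3/2 + 625.0ms (3/2)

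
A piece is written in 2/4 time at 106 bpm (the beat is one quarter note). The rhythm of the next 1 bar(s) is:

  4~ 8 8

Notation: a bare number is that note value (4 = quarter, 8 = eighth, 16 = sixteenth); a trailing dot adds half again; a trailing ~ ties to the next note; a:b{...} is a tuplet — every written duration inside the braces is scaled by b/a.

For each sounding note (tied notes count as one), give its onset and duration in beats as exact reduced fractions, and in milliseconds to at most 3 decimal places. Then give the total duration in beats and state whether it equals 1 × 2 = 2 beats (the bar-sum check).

1) 0.0ms=0b +849.057ms=3/2b
2) 849.057ms=3/2b +283.019ms=1/2b
Σ=2b of 2 (106bpm 2/4) — PASS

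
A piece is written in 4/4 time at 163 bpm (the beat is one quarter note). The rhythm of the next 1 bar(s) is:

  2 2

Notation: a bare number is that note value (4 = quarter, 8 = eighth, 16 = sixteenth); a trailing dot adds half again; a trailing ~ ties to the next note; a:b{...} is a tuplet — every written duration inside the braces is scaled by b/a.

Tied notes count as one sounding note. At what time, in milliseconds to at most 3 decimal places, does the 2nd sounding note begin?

note 2 onset = 2b = 736.196ms

1. 0.0ms @ 0 + 736.196ms (2)
2. 736.196ms @ 2 + 736.196ms (2)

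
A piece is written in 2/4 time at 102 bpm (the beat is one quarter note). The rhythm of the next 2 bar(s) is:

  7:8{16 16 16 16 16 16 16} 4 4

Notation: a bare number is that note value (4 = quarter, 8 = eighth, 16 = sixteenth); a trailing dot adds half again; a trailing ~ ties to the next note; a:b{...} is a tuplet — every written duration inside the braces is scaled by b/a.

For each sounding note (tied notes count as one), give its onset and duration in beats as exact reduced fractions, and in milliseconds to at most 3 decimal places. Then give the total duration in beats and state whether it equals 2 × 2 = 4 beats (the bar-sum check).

1) 0.0ms=0b +168.067ms=2/7b
2) 168.067ms=2/7b +168.067ms=2/7b
3) 336.134ms=4/7b +168.067ms=2/7b
4) 504.202ms=6/7b +168.067ms=2/7b
5) 672.269ms=8/7b +168.067ms=2/7b
6) 840.336ms=10/7b +168.067ms=2/7b
7) 1008.403ms=12/7b +168.067ms=2/7b
8) 1176.471ms=2b +588.235ms=1b
9) 1764.706ms=3b +588.235ms=1b
Σ=4b of 4 (102bpm 2/4) — PASS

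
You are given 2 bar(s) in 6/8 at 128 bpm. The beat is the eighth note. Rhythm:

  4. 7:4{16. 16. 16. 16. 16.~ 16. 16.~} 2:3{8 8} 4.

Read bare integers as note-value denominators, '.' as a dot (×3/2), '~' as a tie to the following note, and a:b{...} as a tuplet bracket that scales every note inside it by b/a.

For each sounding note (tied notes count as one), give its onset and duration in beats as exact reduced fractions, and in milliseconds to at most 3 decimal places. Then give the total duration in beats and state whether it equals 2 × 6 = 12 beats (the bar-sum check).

1) 0.0ms=0b +1406.25ms=3b
2) 1406.25ms=3b +200.893ms=3/7b
3) 1607.143ms=24/7b +200.893ms=3/7b
4) 1808.036ms=27/7b +200.893ms=3/7b
5) 2008.929ms=30/7b +200.893ms=3/7b
6) 2209.821ms=33/7b +401.786ms=6/7b
7) 2611.607ms=39/7b +904.018ms=27/14b
8) 3515.625ms=15/2b +703.125ms=3/2b
9) 4218.75ms=9b +1406.25ms=3b
Σ=12b of 12 (128bpm 6/8) — PASS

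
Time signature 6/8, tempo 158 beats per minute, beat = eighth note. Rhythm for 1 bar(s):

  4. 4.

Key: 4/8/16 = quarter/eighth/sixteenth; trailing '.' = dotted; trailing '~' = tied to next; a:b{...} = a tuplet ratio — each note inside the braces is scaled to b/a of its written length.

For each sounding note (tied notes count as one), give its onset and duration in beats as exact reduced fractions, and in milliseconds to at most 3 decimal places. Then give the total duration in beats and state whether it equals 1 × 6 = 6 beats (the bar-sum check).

1) 0.0ms=0b +1139.241ms=3b
2) 1139.241ms=3b +1139.241ms=3b
Σ=6b of 6 (158bpm 6/8) — PASS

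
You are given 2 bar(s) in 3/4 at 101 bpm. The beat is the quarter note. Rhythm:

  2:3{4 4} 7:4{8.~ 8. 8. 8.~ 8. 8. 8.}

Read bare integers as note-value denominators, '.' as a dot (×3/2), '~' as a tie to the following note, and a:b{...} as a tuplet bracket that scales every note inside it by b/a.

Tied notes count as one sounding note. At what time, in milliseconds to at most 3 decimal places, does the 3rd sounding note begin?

note 3 onset = 3b = 1782.178ms

1. 0.0ms @ 0 + 891.089ms (3/2)
2. 891.089ms @ 3/2 + 891.089ms (3/2)
3. 1782.178ms @ 3 + 509.194ms (6/7)
4. 2291.372ms @ 27/7 + 254.597ms (3/7)
5. 2545.969ms @ 30/7 + 509.194ms (6/7)
6. 3055.163ms @ 36/7 + 254.597ms (3/7)
7. 3309.76ms @ 39/7 + 254.597ms (3/7)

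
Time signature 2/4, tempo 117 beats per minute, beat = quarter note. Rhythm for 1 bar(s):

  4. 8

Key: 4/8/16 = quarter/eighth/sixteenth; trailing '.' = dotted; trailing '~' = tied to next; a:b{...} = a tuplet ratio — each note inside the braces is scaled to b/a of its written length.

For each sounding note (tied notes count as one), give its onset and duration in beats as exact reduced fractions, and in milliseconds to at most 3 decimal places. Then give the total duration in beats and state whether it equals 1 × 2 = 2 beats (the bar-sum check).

1) 0.0ms=0b +769.231ms=3/2b
2) 769.231ms=3/2b +256.41ms=1/2b
Σ=2b of 2 (117bpm 2/4) — PASS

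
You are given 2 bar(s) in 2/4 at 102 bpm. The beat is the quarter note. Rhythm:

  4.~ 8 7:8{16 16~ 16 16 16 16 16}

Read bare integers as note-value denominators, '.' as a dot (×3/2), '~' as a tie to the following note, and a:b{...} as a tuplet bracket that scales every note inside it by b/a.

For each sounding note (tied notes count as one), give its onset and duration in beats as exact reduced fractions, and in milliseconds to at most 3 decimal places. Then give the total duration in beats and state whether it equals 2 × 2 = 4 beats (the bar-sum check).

1) 0.0ms=0b +1176.471ms=2b
2) 1176.471ms=2b +168.067ms=2/7b
3) 1344.538ms=16/7b +336.134ms=4/7b
4) 1680.672ms=20/7b +168.067ms=2/7b
5) 1848.739ms=22/7b +168.067ms=2/7b
6) 2016.807ms=24/7b +168.067ms=2/7b
7) 2184.874ms=26/7b +168.067ms=2/7b
Σ=4b of 4 (102bpm 2/4) — PASS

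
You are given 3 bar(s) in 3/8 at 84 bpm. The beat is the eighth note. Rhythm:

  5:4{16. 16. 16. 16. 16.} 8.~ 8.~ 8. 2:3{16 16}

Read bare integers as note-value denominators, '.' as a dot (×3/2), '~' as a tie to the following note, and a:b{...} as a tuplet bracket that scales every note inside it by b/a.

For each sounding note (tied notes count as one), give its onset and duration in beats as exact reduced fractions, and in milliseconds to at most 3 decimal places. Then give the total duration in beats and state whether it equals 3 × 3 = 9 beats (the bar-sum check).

1) 0.0ms=0b +428.571ms=3/5b
2) 428.571ms=3/5b +428.571ms=3/5b
3) 857.143ms=6/5b +428.571ms=3/5b
4) 1285.714ms=9/5b +428.571ms=3/5b
5) 1714.286ms=12/5b +428.571ms=3/5b
6) 2142.857ms=3b +3214.286ms=9/2b
7) 5357.143ms=15/2b +535.714ms=3/4b
8) 5892.857ms=33/4b +535.714ms=3/4b
Σ=9b of 9 (84bpm 3/8) — PASS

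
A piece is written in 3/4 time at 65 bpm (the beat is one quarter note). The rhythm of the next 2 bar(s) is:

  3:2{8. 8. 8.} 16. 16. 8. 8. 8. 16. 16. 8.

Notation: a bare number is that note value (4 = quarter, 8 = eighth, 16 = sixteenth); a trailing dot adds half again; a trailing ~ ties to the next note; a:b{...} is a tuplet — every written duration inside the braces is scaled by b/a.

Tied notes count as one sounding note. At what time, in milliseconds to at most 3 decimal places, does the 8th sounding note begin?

note 8 onset = 15/4b = 3461.538ms

1. 0.0ms @ 0 + 461.538ms (1/2)
2. 461.538ms @ 1/2 + 461.538ms (1/2)
3. 923.077ms @ 1 + 461.538ms (1/2)
4. 1384.615ms @ 3/2 + 346.154ms (3/8)
5. 1730.769ms @ 15/8 + 346.154ms (3/8)
6. 2076.923ms @ 9/4 + 692.308ms (3/4)
7. 2769.231ms @ 3 + 692.308ms (3/4)
8. 3461.538ms @ 15/4 + 692.308ms (3/4)
9. 4153.846ms @ 9/2 + 346.154ms (3/8)
10. 4500.0ms @ 39/8 + 346.154ms (3/8)
11. 4846.154ms @ 21/4 + 692.308ms (3/4)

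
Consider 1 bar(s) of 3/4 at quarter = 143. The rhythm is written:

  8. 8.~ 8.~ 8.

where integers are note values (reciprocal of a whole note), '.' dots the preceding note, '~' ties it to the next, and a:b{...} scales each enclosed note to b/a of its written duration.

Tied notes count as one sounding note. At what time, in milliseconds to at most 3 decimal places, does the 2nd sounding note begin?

1. 0.0ms @ 0 + 314.685ms (3/4)
2. 314.685ms @ 3/4 + 944.056ms (9/4)

note 2 onset = 3/4b = 314.685ms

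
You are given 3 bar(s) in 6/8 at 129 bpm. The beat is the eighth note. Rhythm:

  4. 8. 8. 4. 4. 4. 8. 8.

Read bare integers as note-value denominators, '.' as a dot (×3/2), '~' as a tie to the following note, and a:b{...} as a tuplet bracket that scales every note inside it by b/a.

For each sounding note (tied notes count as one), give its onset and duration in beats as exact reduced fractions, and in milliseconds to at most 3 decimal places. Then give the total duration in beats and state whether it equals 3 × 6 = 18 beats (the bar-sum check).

1) 0.0ms=0b +1395.349ms=3b
2) 1395.349ms=3b +697.674ms=3/2b
3) 2093.023ms=9/2b +697.674ms=3/2b
4) 2790.698ms=6b +1395.349ms=3b
5) 4186.047ms=9b +1395.349ms=3b
6) 5581.395ms=12b +1395.349ms=3b
7) 6976.744ms=15b +697.674ms=3/2b
8) 7674.419ms=33/2b +697.674ms=3/2b
Σ=18b of 18 (129bpm 6/8) — PASS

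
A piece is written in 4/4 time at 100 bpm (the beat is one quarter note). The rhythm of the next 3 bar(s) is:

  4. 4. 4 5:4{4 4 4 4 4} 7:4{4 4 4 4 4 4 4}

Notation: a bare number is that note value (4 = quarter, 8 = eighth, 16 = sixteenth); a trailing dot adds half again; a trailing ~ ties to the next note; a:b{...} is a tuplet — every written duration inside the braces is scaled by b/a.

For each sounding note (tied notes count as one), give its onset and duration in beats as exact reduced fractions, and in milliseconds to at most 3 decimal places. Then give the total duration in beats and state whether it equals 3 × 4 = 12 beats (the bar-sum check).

1) 0.0ms=0b +900.0ms=3/2b
2) 900.0ms=3/2b +900.0ms=3/2b
3) 1800.0ms=3b +600.0ms=1b
4) 2400.0ms=4b +480.0ms=4/5b
5) 2880.0ms=24/5b +480.0ms=4/5b
6) 3360.0ms=28/5b +480.0ms=4/5b
7) 3840.0ms=32/5b +480.0ms=4/5b
8) 4320.0ms=36/5b +480.0ms=4/5b
9) 4800.0ms=8b +342.857ms=4/7b
10) 5142.857ms=60/7b +342.857ms=4/7b
11) 5485.714ms=64/7b +342.857ms=4/7b
12) 5828.571ms=68/7b +342.857ms=4/7b
13) 6171.429ms=72/7b +342.857ms=4/7b
14) 6514.286ms=76/7b +342.857ms=4/7b
15) 6857.143ms=80/7b +342.857ms=4/7b
Σ=12b of 12 (100bpm 4/4) — PASS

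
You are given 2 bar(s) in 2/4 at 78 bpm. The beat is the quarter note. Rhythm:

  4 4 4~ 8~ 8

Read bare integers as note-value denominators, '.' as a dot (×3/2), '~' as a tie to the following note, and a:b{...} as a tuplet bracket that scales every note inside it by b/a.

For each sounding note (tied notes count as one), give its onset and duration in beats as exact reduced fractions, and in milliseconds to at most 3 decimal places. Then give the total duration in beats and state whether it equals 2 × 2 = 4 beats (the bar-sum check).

1) 0.0ms=0b +769.231ms=1b
2) 769.231ms=1b +769.231ms=1b
3) 1538.462ms=2b +1538.462ms=2b
Σ=4b of 4 (78bpm 2/4) — PASS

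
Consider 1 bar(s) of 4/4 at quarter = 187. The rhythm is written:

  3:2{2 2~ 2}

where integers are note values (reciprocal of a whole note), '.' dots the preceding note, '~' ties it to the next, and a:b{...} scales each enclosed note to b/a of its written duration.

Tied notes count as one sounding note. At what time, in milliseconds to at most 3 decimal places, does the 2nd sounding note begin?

note 2 onset = 4/3b = 427.807ms

1. 0.0ms @ 0 + 427.807ms (4/3)
2. 427.807ms @ 4/3 + 855.615ms (8/3)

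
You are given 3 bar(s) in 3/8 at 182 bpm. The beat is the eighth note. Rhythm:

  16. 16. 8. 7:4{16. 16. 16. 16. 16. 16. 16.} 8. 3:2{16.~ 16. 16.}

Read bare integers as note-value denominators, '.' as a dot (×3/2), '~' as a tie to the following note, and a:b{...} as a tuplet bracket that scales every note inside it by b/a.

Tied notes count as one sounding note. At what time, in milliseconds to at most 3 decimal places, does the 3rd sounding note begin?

1. 0.0ms @ 0 + 247.253ms (3/4)
2. 247.253ms @ 3/4 + 247.253ms (3/4)
3. 494.505ms @ 3/2 + 494.505ms (3/2)
4. 989.011ms @ 3 + 141.287ms (3/7)
5. 1130.298ms @ 24/7 + 141.287ms (3/7)
6. 1271.586ms @ 27/7 + 141.287ms (3/7)
7. 1412.873ms @ 30/7 + 141.287ms (3/7)
8. 1554.16ms @ 33/7 + 141.287ms (3/7)
9. 1695.447ms @ 36/7 + 141.287ms (3/7)
10. 1836.735ms @ 39/7 + 141.287ms (3/7)
11. 1978.022ms @ 6 + 494.505ms (3/2)
12. 2472.527ms @ 15/2 + 329.67ms (1)
13. 2802.198ms @ 17/2 + 164.835ms (1/2)

note 3 onset = 3/2b = 494.505ms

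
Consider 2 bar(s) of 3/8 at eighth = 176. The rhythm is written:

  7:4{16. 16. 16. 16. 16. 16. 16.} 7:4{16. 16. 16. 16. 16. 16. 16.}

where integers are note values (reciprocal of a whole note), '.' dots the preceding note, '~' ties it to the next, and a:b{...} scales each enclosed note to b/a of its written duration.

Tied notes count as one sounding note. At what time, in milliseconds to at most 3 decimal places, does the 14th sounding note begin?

note 14 onset = 39/7b = 1899.351ms

1. 0.0ms @ 0 + 146.104ms (3/7)
2. 146.104ms @ 3/7 + 146.104ms (3/7)
3. 292.208ms @ 6/7 + 146.104ms (3/7)
4. 438.312ms @ 9/7 + 146.104ms (3/7)
5. 584.416ms @ 12/7 + 146.104ms (3/7)
6. 730.519ms @ 15/7 + 146.104ms (3/7)
7. 876.623ms @ 18/7 + 146.104ms (3/7)
8. 1022.727ms @ 3 + 146.104ms (3/7)
9. 1168.831ms @ 24/7 + 146.104ms (3/7)
10. 1314.935ms @ 27/7 + 146.104ms (3/7)
11. 1461.039ms @ 30/7 + 146.104ms (3/7)
12. 1607.143ms @ 33/7 + 146.104ms (3/7)
13. 1753.247ms @ 36/7 + 146.104ms (3/7)
14. 1899.351ms @ 39/7 + 146.104ms (3/7)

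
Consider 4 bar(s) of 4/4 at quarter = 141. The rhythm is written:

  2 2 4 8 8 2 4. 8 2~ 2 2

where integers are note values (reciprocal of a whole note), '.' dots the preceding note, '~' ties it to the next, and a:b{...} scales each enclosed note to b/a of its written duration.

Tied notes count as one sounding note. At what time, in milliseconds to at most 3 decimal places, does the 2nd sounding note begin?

note 2 onset = 2b = 851.064ms

1. 0.0ms @ 0 + 851.064ms (2)
2. 851.064ms @ 2 + 851.064ms (2)
3. 1702.128ms @ 4 + 425.532ms (1)
4. 2127.66ms @ 5 + 212.766ms (1/2)
5. 2340.426ms @ 11/2 + 212.766ms (1/2)
6. 2553.191ms @ 6 + 851.064ms (2)
7. 3404.255ms @ 8 + 638.298ms (3/2)
8. 4042.553ms @ 19/2 + 212.766ms (1/2)
9. 4255.319ms @ 10 + 1702.128ms (4)
10. 5957.447ms @ 14 + 851.064ms (2)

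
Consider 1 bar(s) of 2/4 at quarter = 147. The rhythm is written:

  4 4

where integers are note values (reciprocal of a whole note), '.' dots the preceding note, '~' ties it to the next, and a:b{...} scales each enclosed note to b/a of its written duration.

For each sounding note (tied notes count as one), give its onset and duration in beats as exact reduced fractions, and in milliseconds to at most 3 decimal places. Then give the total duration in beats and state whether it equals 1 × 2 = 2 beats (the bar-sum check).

1) 0.0ms=0b +408.163ms=1b
2) 408.163ms=1b +408.163ms=1b
Σ=2b of 2 (147bpm 2/4) — PASS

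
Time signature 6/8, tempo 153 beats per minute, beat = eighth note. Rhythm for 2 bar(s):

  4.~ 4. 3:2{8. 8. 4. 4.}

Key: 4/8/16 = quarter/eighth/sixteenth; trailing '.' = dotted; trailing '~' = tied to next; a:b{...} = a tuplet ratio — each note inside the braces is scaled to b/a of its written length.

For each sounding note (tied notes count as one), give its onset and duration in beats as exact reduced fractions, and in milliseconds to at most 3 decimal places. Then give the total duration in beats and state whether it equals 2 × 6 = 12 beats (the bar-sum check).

1) 0.0ms=0b +2352.941ms=6b
2) 2352.941ms=6b +392.157ms=1b
3) 2745.098ms=7b +392.157ms=1b
4) 3137.255ms=8b +784.314ms=2b
5) 3921.569ms=10b +784.314ms=2b
Σ=12b of 12 (153bpm 6/8) — PASS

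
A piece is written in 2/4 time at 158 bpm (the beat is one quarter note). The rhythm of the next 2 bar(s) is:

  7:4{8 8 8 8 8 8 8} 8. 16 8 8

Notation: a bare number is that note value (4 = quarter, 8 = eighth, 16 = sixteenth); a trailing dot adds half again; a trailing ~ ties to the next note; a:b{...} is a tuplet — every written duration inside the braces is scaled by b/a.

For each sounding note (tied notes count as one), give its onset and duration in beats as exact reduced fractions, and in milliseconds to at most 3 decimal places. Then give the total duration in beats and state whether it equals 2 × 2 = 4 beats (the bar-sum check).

1) 0.0ms=0b +108.499ms=2/7b
2) 108.499ms=2/7b +108.499ms=2/7b
3) 216.998ms=4/7b +108.499ms=2/7b
4) 325.497ms=6/7b +108.499ms=2/7b
5) 433.996ms=8/7b +108.499ms=2/7b
6) 542.495ms=10/7b +108.499ms=2/7b
7) 650.995ms=12/7b +108.499ms=2/7b
8) 759.494ms=2b +284.81ms=3/4b
9) 1044.304ms=11/4b +94.937ms=1/4b
10) 1139.241ms=3b +189.873ms=1/2b
11) 1329.114ms=7/2b +189.873ms=1/2b
Σ=4b of 4 (158bpm 2/4) — PASS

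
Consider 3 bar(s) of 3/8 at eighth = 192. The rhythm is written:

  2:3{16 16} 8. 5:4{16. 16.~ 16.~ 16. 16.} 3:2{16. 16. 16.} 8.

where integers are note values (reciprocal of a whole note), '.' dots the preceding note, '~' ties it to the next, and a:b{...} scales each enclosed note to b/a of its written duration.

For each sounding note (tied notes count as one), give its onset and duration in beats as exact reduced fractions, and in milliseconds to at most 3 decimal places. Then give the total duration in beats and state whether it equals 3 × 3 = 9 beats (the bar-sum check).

1) 0.0ms=0b +234.375ms=3/4b
2) 234.375ms=3/4b +234.375ms=3/4b
3) 468.75ms=3/2b +468.75ms=3/2b
4) 937.5ms=3b +187.5ms=3/5b
5) 1125.0ms=18/5b +562.5ms=9/5b
6) 1687.5ms=27/5b +187.5ms=3/5b
7) 1875.0ms=6b +156.25ms=1/2b
8) 2031.25ms=13/2b +156.25ms=1/2b
9) 2187.5ms=7b +156.25ms=1/2b
10) 2343.75ms=15/2b +468.75ms=3/2b
Σ=9b of 9 (192bpm 3/8) — PASS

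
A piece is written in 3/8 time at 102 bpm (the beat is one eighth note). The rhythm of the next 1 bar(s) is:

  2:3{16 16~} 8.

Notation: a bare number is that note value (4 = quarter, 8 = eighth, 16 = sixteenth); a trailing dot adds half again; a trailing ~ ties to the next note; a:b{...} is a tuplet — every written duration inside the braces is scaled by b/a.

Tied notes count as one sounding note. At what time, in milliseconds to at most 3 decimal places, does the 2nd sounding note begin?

1. 0.0ms @ 0 + 441.176ms (3/4)
2. 441.176ms @ 3/4 + 1323.529ms (9/4)

note 2 onset = 3/4b = 441.176ms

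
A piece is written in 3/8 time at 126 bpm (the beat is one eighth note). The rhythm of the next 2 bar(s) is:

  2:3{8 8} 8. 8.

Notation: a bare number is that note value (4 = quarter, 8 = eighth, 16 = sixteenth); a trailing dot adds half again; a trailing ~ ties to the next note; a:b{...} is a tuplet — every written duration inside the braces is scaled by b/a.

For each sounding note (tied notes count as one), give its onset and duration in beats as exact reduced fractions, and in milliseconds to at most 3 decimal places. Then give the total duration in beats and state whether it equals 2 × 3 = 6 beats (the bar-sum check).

1) 0.0ms=0b +714.286ms=3/2b
2) 714.286ms=3/2b +714.286ms=3/2b
3) 1428.571ms=3b +714.286ms=3/2b
4) 2142.857ms=9/2b +714.286ms=3/2b
Σ=6b of 6 (126bpm 3/8) — PASS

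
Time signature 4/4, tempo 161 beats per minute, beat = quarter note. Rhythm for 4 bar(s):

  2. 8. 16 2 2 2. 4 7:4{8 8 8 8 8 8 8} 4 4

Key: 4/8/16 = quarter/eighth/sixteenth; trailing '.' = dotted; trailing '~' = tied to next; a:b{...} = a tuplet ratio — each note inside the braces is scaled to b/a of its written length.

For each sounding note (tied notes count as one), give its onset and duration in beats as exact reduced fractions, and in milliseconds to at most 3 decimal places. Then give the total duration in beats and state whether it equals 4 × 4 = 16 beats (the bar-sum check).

1) 0.0ms=0b +1118.012ms=3b
2) 1118.012ms=3b +279.503ms=3/4b
3) 1397.516ms=15/4b +93.168ms=1/4b
4) 1490.683ms=4b +745.342ms=2b
5) 2236.025ms=6b +745.342ms=2b
6) 2981.366ms=8b +1118.012ms=3b
7) 4099.379ms=11b +372.671ms=1b
8) 4472.05ms=12b +106.477ms=2/7b
9) 4578.527ms=86/7b +106.477ms=2/7b
10) 4685.004ms=88/7b +106.477ms=2/7b
11) 4791.482ms=90/7b +106.477ms=2/7b
12) 4897.959ms=92/7b +106.477ms=2/7b
13) 5004.437ms=94/7b +106.477ms=2/7b
14) 5110.914ms=96/7b +106.477ms=2/7b
15) 5217.391ms=14b +372.671ms=1b
16) 5590.062ms=15b +372.671ms=1b
Σ=16b of 16 (161bpm 4/4) — PASS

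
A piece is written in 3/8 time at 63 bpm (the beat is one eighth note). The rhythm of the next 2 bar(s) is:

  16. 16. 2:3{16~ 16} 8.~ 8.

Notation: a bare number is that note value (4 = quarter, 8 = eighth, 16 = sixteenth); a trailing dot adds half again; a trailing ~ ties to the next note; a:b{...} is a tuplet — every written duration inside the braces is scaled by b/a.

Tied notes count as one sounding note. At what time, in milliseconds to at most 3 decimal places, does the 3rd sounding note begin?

1. 0.0ms @ 0 + 714.286ms (3/4)
2. 714.286ms @ 3/4 + 714.286ms (3/4)
3. 1428.571ms @ 3/2 + 1428.571ms (3/2)
4. 2857.143ms @ 3 + 2857.143ms (3)

note 3 onset = 3/2b = 1428.571ms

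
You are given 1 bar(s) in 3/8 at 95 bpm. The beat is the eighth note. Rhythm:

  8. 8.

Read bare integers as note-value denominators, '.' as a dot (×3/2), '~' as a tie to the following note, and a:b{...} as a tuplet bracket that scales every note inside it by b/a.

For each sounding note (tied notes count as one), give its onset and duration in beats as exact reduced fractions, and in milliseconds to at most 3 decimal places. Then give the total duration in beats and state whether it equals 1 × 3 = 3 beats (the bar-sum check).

1) 0.0ms=0b +947.368ms=3/2b
2) 947.368ms=3/2b +947.368ms=3/2b
Σ=3b of 3 (95bpm 3/8) — PASS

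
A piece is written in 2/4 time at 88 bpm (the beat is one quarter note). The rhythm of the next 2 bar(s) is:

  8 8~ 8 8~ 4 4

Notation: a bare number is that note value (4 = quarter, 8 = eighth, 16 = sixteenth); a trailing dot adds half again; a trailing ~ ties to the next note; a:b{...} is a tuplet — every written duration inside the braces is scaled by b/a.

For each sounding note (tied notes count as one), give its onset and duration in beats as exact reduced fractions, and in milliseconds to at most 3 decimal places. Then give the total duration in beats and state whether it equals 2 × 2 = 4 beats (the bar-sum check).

1) 0.0ms=0b +340.909ms=1/2b
2) 340.909ms=1/2b +681.818ms=1b
3) 1022.727ms=3/2b +1022.727ms=3/2b
4) 2045.455ms=3b +681.818ms=1b
Σ=4b of 4 (88bpm 2/4) — PASS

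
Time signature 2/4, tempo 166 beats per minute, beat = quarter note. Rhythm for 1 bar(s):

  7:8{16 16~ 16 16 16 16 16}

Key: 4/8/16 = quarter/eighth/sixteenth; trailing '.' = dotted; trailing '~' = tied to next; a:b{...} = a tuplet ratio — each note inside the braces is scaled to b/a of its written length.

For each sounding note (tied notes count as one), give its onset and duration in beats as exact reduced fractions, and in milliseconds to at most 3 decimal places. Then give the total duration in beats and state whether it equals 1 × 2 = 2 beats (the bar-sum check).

1) 0.0ms=0b +103.27ms=2/7b
2) 103.27ms=2/7b +206.54ms=4/7b
3) 309.811ms=6/7b +103.27ms=2/7b
4) 413.081ms=8/7b +103.27ms=2/7b
5) 516.351ms=10/7b +103.27ms=2/7b
6) 619.621ms=12/7b +103.27ms=2/7b
Σ=2b of 2 (166bpm 2/4) — PASS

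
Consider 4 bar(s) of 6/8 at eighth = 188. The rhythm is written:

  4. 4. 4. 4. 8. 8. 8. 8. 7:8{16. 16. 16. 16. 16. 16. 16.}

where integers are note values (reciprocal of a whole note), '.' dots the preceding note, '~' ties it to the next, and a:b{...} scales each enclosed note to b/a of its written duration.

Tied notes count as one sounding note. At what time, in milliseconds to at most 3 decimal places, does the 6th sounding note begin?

1. 0.0ms @ 0 + 957.447ms (3)
2. 957.447ms @ 3 + 957.447ms (3)
3. 1914.894ms @ 6 + 957.447ms (3)
4. 2872.34ms @ 9 + 957.447ms (3)
5. 3829.787ms @ 12 + 478.723ms (3/2)
6. 4308.511ms @ 27/2 + 478.723ms (3/2)
7. 4787.234ms @ 15 + 478.723ms (3/2)
8. 5265.957ms @ 33/2 + 478.723ms (3/2)
9. 5744.681ms @ 18 + 273.556ms (6/7)
10. 6018.237ms @ 132/7 + 273.556ms (6/7)
11. 6291.793ms @ 138/7 + 273.556ms (6/7)
12. 6565.35ms @ 144/7 + 273.556ms (6/7)
13. 6838.906ms @ 150/7 + 273.556ms (6/7)
14. 7112.462ms @ 156/7 + 273.556ms (6/7)
15. 7386.018ms @ 162/7 + 273.556ms (6/7)

note 6 onset = 27/2b = 4308.511ms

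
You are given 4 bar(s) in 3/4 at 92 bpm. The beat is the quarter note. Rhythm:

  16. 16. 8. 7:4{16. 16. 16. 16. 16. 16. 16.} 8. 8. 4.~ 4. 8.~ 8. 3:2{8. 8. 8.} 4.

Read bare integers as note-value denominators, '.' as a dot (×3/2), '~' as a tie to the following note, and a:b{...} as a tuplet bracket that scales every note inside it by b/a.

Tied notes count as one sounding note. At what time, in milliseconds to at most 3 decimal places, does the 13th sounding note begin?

note 13 onset = 9/2b = 2934.783ms

1. 0.0ms @ 0 + 244.565ms (3/8)
2. 244.565ms @ 3/8 + 244.565ms (3/8)
3. 489.13ms @ 3/4 + 489.13ms (3/4)
4. 978.261ms @ 3/2 + 139.752ms (3/14)
5. 1118.012ms @ 12/7 + 139.752ms (3/14)
6. 1257.764ms @ 27/14 + 139.752ms (3/14)
7. 1397.516ms @ 15/7 + 139.752ms (3/14)
8. 1537.267ms @ 33/14 + 139.752ms (3/14)
9. 1677.019ms @ 18/7 + 139.752ms (3/14)
10. 1816.77ms @ 39/14 + 139.752ms (3/14)
11. 1956.522ms @ 3 + 489.13ms (3/4)
12. 2445.652ms @ 15/4 + 489.13ms (3/4)
13. 2934.783ms @ 9/2 + 1956.522ms (3)
14. 4891.304ms @ 15/2 + 978.261ms (3/2)
15. 5869.565ms @ 9 + 326.087ms (1/2)
16. 6195.652ms @ 19/2 + 326.087ms (1/2)
17. 6521.739ms @ 10 + 326.087ms (1/2)
18. 6847.826ms @ 21/2 + 978.261ms (3/2)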